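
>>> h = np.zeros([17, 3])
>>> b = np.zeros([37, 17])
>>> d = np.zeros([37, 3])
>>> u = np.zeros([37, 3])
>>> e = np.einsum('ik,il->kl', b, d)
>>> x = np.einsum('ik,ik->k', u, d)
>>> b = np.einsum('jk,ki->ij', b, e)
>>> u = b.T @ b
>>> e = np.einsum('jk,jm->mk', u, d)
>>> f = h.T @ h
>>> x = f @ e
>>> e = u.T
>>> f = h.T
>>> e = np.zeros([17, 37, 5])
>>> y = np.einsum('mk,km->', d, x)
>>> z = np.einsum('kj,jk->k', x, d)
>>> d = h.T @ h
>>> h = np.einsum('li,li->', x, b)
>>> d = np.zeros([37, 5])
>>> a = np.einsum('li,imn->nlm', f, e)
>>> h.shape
()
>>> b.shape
(3, 37)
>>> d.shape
(37, 5)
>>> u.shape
(37, 37)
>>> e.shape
(17, 37, 5)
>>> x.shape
(3, 37)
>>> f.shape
(3, 17)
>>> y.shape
()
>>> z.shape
(3,)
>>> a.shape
(5, 3, 37)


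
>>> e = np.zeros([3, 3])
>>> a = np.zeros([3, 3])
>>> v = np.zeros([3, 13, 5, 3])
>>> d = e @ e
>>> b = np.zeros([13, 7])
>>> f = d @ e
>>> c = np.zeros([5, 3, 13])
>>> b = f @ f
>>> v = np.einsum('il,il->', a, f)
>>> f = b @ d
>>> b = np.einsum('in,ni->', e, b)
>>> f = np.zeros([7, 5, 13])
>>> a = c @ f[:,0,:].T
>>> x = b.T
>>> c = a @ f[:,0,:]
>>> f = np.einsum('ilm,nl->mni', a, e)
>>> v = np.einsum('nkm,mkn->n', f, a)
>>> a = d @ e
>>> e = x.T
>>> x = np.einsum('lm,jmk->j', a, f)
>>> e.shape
()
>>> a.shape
(3, 3)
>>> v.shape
(7,)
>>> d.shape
(3, 3)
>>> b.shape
()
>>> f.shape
(7, 3, 5)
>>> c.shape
(5, 3, 13)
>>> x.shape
(7,)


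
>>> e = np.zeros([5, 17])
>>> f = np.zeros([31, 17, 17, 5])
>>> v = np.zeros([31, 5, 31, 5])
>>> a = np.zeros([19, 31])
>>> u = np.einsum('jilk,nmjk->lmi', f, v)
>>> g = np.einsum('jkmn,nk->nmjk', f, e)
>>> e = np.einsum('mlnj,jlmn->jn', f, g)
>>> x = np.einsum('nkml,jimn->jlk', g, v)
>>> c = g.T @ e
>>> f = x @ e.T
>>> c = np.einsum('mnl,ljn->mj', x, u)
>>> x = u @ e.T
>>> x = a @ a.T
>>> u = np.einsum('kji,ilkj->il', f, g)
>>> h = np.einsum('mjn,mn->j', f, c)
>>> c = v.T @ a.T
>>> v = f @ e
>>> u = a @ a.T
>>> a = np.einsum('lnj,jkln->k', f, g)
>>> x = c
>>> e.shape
(5, 17)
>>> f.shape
(31, 17, 5)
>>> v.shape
(31, 17, 17)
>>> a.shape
(17,)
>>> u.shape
(19, 19)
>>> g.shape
(5, 17, 31, 17)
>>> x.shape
(5, 31, 5, 19)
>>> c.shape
(5, 31, 5, 19)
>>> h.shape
(17,)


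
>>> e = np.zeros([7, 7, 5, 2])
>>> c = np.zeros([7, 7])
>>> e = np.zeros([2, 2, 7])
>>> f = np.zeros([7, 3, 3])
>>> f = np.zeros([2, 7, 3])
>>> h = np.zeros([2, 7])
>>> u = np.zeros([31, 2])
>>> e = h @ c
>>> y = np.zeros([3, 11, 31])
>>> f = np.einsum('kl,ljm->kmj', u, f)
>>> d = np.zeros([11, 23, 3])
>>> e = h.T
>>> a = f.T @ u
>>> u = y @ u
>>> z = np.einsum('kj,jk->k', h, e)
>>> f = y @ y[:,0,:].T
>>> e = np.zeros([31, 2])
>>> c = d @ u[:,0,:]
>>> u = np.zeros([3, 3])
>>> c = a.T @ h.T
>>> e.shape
(31, 2)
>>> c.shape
(2, 3, 2)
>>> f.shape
(3, 11, 3)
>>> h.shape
(2, 7)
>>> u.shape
(3, 3)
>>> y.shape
(3, 11, 31)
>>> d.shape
(11, 23, 3)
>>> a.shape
(7, 3, 2)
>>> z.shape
(2,)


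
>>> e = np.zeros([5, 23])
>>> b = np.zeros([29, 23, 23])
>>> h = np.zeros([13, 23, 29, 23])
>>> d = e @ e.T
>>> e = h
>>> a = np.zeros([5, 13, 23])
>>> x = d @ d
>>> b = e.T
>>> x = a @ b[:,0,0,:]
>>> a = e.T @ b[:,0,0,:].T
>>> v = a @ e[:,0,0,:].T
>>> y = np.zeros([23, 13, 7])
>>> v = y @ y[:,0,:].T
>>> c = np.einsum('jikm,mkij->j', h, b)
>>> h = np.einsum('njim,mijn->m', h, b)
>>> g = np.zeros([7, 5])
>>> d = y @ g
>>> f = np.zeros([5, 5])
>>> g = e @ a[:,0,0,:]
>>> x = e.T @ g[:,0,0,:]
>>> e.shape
(13, 23, 29, 23)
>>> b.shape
(23, 29, 23, 13)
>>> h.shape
(23,)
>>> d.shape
(23, 13, 5)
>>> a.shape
(23, 29, 23, 23)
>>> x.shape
(23, 29, 23, 23)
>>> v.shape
(23, 13, 23)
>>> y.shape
(23, 13, 7)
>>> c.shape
(13,)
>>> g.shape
(13, 23, 29, 23)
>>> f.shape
(5, 5)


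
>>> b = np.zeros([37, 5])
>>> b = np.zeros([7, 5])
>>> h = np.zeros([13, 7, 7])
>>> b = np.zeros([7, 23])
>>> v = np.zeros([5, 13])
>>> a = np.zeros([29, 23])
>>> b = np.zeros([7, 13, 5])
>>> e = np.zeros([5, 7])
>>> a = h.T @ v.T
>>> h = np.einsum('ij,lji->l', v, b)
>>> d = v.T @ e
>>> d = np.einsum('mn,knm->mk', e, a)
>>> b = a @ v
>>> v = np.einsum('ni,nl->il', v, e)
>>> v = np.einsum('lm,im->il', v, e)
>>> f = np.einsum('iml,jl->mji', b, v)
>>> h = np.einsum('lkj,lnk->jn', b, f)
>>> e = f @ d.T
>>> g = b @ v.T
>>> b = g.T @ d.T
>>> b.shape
(5, 7, 5)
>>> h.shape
(13, 5)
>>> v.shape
(5, 13)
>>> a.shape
(7, 7, 5)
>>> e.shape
(7, 5, 5)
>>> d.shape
(5, 7)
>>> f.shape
(7, 5, 7)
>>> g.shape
(7, 7, 5)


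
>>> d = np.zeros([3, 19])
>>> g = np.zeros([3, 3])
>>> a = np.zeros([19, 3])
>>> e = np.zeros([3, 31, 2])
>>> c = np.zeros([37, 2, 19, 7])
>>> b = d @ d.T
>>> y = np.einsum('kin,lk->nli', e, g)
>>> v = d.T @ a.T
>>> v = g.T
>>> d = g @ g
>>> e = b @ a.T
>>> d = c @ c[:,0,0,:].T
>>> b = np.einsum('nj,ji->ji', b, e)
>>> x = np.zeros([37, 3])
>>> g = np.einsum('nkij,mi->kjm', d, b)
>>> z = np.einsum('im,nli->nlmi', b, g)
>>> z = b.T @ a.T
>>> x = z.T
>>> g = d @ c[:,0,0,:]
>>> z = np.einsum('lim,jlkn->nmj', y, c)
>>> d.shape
(37, 2, 19, 37)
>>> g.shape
(37, 2, 19, 7)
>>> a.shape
(19, 3)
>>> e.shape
(3, 19)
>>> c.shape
(37, 2, 19, 7)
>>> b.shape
(3, 19)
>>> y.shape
(2, 3, 31)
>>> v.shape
(3, 3)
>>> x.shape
(19, 19)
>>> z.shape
(7, 31, 37)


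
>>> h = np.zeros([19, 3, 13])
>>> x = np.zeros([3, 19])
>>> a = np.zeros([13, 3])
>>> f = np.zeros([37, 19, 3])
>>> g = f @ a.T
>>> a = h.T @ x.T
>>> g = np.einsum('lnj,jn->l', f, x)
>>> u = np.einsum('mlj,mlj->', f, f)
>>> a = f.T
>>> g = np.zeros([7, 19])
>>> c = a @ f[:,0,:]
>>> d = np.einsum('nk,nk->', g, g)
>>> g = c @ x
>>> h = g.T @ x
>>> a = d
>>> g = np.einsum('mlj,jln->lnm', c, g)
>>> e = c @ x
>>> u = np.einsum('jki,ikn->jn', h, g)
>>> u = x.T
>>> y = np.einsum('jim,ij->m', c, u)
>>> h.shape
(19, 19, 19)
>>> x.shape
(3, 19)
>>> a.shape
()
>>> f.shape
(37, 19, 3)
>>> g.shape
(19, 19, 3)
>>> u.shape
(19, 3)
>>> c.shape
(3, 19, 3)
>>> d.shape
()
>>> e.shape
(3, 19, 19)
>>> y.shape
(3,)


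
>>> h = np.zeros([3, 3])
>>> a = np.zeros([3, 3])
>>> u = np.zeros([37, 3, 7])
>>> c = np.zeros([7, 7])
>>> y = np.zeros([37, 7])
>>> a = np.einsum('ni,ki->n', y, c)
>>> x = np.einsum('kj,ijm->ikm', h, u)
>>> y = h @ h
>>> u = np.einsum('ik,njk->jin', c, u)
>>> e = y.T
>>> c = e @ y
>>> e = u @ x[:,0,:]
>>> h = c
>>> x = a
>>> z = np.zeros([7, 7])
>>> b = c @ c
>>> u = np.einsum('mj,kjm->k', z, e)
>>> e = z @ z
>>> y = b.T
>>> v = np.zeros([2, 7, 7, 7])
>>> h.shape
(3, 3)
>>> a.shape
(37,)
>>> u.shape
(3,)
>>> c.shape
(3, 3)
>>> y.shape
(3, 3)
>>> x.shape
(37,)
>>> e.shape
(7, 7)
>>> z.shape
(7, 7)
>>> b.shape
(3, 3)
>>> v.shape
(2, 7, 7, 7)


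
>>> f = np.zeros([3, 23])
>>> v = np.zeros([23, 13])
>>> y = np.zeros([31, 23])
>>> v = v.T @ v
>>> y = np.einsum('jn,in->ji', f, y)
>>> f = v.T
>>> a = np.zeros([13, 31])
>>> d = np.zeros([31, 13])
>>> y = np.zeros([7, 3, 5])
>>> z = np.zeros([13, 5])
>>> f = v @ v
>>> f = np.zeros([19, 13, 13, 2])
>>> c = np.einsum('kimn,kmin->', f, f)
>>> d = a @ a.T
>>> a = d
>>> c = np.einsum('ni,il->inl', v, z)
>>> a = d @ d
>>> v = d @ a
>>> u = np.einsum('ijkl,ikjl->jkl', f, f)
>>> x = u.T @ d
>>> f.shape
(19, 13, 13, 2)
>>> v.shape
(13, 13)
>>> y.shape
(7, 3, 5)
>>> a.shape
(13, 13)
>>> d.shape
(13, 13)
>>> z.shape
(13, 5)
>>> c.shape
(13, 13, 5)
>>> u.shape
(13, 13, 2)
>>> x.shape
(2, 13, 13)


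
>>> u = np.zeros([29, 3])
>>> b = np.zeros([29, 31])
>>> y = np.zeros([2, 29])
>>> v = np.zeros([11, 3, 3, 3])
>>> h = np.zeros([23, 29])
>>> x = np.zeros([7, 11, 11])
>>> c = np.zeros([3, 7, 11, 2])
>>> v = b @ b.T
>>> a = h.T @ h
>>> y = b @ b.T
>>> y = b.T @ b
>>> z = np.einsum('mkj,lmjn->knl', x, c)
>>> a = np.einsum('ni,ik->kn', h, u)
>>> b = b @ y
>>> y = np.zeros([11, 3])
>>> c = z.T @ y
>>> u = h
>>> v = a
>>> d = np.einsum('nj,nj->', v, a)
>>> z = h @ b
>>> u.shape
(23, 29)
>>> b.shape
(29, 31)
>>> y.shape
(11, 3)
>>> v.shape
(3, 23)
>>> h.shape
(23, 29)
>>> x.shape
(7, 11, 11)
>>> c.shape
(3, 2, 3)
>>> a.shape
(3, 23)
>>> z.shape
(23, 31)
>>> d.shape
()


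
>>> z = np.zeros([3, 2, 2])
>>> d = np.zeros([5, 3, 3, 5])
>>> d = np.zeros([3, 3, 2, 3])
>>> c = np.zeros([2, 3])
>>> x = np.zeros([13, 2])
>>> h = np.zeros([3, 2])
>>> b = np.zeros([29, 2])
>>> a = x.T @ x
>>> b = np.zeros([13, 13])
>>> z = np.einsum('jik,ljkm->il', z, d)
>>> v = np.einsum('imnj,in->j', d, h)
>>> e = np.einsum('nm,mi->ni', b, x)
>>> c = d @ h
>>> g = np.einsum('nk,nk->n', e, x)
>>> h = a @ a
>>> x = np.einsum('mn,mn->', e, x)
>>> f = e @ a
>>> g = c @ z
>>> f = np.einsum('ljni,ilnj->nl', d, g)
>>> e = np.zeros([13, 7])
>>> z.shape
(2, 3)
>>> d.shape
(3, 3, 2, 3)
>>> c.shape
(3, 3, 2, 2)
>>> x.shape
()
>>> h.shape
(2, 2)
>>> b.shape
(13, 13)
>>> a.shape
(2, 2)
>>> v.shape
(3,)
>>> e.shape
(13, 7)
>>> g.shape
(3, 3, 2, 3)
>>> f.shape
(2, 3)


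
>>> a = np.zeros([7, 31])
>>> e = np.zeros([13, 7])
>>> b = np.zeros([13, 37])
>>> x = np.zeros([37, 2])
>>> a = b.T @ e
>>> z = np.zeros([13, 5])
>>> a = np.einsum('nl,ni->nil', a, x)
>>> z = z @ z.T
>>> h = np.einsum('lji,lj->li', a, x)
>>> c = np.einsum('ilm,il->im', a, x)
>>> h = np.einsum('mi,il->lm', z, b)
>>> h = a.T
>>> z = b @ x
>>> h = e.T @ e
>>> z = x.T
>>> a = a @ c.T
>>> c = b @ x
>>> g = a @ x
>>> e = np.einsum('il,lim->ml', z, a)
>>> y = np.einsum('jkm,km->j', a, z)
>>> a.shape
(37, 2, 37)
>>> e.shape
(37, 37)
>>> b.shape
(13, 37)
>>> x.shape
(37, 2)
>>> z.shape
(2, 37)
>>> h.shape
(7, 7)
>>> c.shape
(13, 2)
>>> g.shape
(37, 2, 2)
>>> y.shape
(37,)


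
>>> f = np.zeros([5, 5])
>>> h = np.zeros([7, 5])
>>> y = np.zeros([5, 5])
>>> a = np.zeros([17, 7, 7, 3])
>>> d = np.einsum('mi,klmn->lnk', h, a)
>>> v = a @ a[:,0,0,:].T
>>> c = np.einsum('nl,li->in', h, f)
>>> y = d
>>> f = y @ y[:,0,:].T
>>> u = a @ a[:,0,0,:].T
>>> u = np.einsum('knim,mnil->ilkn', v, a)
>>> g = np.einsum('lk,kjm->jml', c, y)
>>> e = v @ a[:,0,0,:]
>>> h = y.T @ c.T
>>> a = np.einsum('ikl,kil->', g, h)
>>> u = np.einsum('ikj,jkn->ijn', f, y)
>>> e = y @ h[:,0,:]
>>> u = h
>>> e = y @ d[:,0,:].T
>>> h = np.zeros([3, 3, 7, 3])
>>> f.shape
(7, 3, 7)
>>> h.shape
(3, 3, 7, 3)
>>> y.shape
(7, 3, 17)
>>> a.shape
()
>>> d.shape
(7, 3, 17)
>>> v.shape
(17, 7, 7, 17)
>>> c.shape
(5, 7)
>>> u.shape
(17, 3, 5)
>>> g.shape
(3, 17, 5)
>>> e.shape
(7, 3, 7)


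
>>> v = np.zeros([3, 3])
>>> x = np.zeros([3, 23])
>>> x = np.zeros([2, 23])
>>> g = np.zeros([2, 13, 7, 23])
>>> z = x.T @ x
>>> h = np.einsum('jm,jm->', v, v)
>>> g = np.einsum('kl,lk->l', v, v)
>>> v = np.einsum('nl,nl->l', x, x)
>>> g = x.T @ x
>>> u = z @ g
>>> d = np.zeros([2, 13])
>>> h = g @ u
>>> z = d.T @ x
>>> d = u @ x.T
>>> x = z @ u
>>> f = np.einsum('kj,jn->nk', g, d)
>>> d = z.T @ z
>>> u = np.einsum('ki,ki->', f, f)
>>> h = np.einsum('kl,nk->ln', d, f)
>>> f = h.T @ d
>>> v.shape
(23,)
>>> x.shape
(13, 23)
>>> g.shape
(23, 23)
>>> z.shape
(13, 23)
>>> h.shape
(23, 2)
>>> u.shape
()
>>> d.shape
(23, 23)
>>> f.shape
(2, 23)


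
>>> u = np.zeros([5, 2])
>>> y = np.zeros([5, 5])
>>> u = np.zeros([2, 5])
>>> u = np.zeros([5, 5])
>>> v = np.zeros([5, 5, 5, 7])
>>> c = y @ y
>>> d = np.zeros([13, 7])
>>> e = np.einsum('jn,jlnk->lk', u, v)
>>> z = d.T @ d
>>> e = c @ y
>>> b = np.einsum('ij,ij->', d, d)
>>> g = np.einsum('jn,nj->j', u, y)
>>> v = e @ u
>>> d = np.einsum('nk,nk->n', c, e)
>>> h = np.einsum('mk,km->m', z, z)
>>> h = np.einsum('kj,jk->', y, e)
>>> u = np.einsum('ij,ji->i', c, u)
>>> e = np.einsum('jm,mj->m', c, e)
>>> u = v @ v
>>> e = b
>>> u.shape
(5, 5)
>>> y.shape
(5, 5)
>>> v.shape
(5, 5)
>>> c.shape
(5, 5)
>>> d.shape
(5,)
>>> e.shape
()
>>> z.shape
(7, 7)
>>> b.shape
()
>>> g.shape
(5,)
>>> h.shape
()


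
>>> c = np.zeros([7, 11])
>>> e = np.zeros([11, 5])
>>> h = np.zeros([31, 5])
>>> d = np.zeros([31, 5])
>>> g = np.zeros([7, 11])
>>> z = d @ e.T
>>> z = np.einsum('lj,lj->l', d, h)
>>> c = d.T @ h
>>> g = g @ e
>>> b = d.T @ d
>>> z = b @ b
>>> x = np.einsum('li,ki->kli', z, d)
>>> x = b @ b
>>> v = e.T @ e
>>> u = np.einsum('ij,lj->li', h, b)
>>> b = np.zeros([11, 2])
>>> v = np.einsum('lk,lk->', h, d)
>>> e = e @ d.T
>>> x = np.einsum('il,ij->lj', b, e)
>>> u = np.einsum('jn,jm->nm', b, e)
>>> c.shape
(5, 5)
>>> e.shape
(11, 31)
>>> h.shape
(31, 5)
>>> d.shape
(31, 5)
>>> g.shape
(7, 5)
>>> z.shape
(5, 5)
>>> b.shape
(11, 2)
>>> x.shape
(2, 31)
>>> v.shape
()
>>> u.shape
(2, 31)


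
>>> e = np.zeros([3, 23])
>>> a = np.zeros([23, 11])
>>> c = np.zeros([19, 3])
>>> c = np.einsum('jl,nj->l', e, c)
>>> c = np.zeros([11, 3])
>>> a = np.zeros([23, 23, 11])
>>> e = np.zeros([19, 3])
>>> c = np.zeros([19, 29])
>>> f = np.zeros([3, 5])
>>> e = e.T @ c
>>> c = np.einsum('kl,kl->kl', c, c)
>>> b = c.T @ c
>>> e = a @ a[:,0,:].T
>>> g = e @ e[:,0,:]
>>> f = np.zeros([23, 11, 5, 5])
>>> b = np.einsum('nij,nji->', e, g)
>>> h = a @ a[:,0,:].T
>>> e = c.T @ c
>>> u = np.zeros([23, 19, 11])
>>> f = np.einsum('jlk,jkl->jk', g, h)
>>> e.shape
(29, 29)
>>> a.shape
(23, 23, 11)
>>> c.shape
(19, 29)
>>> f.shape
(23, 23)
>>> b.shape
()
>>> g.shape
(23, 23, 23)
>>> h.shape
(23, 23, 23)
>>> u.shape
(23, 19, 11)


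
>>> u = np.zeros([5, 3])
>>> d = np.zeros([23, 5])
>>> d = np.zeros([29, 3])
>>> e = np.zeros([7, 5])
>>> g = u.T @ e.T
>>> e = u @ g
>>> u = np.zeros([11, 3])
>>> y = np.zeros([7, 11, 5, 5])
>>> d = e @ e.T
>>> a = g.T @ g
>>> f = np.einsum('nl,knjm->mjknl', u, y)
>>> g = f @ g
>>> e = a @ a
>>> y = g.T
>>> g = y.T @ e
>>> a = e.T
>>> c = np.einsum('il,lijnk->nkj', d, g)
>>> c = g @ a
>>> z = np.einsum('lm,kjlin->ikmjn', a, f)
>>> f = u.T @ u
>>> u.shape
(11, 3)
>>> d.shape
(5, 5)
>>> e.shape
(7, 7)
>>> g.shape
(5, 5, 7, 11, 7)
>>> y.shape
(7, 11, 7, 5, 5)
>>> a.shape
(7, 7)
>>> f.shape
(3, 3)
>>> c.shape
(5, 5, 7, 11, 7)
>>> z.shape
(11, 5, 7, 5, 3)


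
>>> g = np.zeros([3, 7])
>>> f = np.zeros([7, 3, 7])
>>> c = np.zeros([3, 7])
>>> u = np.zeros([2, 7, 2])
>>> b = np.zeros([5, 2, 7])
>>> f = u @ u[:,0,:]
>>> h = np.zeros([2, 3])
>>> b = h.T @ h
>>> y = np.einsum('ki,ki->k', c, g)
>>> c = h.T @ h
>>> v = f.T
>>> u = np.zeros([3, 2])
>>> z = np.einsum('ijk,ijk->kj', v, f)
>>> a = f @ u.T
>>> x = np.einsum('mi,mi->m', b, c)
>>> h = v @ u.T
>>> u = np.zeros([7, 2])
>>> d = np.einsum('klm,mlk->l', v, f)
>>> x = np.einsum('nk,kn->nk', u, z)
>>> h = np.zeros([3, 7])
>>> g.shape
(3, 7)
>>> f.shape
(2, 7, 2)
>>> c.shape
(3, 3)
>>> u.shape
(7, 2)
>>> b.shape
(3, 3)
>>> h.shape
(3, 7)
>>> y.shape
(3,)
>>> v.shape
(2, 7, 2)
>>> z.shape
(2, 7)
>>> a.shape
(2, 7, 3)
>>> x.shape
(7, 2)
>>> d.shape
(7,)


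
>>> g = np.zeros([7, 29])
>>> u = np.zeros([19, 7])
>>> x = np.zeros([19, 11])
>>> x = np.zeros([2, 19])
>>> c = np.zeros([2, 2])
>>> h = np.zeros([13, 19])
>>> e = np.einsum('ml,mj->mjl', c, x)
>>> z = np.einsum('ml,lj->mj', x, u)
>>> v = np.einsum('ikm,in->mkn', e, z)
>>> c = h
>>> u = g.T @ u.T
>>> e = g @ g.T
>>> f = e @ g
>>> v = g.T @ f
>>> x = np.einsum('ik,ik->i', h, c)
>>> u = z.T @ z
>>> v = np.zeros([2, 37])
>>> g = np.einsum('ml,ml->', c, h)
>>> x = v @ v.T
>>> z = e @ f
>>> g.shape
()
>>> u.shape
(7, 7)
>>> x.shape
(2, 2)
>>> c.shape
(13, 19)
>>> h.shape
(13, 19)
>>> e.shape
(7, 7)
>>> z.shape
(7, 29)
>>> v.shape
(2, 37)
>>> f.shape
(7, 29)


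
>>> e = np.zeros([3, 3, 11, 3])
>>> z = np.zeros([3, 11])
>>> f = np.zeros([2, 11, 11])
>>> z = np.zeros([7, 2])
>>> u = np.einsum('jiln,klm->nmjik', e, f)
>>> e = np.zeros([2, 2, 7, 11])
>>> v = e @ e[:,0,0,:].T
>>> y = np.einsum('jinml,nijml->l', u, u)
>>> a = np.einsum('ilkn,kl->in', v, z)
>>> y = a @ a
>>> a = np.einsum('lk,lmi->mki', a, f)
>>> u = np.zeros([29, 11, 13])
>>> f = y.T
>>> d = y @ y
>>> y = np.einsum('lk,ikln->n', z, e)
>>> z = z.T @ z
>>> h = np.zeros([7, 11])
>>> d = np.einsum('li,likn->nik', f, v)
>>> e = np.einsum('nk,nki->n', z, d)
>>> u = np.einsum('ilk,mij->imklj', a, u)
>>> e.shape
(2,)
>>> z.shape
(2, 2)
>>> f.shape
(2, 2)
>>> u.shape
(11, 29, 11, 2, 13)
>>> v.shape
(2, 2, 7, 2)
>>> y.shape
(11,)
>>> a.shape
(11, 2, 11)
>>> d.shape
(2, 2, 7)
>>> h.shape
(7, 11)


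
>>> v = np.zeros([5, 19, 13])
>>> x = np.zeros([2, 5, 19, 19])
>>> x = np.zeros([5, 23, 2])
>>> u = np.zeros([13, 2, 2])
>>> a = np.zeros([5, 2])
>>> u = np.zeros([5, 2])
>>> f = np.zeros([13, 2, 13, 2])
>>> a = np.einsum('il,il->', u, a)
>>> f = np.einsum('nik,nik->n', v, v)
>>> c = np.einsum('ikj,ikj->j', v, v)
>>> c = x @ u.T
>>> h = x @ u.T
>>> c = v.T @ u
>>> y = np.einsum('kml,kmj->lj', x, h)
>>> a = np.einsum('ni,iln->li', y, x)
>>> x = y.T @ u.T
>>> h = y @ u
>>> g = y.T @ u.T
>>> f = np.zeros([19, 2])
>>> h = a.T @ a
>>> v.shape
(5, 19, 13)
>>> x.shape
(5, 5)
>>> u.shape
(5, 2)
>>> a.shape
(23, 5)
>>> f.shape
(19, 2)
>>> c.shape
(13, 19, 2)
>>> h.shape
(5, 5)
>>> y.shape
(2, 5)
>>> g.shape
(5, 5)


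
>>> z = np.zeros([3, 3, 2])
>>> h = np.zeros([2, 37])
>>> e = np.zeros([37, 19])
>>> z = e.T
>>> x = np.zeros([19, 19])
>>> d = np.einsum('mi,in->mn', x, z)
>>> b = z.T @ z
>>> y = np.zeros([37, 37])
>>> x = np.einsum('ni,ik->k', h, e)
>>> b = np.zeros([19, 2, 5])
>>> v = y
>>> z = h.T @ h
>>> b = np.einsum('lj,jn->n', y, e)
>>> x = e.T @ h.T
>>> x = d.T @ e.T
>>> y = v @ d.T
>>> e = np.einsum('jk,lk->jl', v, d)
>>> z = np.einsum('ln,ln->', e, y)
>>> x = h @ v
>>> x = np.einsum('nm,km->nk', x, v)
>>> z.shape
()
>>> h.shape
(2, 37)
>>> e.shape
(37, 19)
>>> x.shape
(2, 37)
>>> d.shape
(19, 37)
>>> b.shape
(19,)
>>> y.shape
(37, 19)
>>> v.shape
(37, 37)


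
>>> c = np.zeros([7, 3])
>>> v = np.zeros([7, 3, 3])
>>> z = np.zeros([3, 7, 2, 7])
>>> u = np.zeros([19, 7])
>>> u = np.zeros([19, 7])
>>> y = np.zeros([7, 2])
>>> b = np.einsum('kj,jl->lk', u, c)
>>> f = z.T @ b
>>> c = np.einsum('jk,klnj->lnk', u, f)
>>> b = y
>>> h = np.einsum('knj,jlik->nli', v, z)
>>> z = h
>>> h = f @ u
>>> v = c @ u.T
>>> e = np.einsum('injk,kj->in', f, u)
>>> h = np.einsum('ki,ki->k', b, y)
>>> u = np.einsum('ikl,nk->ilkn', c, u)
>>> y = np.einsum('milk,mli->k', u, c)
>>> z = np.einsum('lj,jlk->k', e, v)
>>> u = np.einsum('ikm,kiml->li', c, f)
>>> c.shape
(2, 7, 7)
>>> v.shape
(2, 7, 19)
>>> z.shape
(19,)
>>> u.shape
(19, 2)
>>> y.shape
(19,)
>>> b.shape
(7, 2)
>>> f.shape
(7, 2, 7, 19)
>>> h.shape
(7,)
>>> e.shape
(7, 2)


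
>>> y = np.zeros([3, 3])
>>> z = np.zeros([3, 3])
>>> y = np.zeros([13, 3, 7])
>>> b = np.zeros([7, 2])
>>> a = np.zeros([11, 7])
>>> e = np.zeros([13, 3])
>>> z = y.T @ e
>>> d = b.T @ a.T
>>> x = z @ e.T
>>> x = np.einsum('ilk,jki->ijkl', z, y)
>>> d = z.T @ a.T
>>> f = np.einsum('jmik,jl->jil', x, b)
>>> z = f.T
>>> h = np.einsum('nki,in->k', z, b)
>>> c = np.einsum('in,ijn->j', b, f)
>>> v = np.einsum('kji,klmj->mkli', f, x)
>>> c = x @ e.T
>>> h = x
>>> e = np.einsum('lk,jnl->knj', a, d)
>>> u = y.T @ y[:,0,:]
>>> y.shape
(13, 3, 7)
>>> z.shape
(2, 3, 7)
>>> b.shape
(7, 2)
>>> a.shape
(11, 7)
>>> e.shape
(7, 3, 3)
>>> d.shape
(3, 3, 11)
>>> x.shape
(7, 13, 3, 3)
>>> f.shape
(7, 3, 2)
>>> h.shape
(7, 13, 3, 3)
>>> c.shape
(7, 13, 3, 13)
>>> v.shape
(3, 7, 13, 2)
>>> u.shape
(7, 3, 7)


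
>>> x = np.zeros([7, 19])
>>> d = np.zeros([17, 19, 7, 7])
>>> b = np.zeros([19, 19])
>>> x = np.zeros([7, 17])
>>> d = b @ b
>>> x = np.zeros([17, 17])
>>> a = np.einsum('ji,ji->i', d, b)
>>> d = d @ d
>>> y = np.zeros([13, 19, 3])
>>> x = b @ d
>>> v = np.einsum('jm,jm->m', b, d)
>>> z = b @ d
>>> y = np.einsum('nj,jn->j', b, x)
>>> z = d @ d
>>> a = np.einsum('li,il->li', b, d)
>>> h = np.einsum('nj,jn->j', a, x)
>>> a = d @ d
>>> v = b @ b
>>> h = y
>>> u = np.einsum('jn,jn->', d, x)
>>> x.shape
(19, 19)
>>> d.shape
(19, 19)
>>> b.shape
(19, 19)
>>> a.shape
(19, 19)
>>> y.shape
(19,)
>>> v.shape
(19, 19)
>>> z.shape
(19, 19)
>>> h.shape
(19,)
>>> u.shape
()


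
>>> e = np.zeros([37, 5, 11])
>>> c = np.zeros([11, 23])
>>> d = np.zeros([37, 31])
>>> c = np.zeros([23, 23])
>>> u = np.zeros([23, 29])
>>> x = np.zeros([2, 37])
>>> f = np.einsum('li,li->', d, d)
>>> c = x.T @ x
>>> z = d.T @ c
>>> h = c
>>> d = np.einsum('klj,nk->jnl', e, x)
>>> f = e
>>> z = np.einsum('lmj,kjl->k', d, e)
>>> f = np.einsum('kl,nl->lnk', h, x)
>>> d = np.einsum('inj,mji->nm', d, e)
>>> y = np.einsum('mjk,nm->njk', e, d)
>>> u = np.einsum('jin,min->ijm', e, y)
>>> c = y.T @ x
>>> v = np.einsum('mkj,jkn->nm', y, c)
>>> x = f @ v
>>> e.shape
(37, 5, 11)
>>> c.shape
(11, 5, 37)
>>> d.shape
(2, 37)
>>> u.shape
(5, 37, 2)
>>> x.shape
(37, 2, 2)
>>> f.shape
(37, 2, 37)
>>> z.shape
(37,)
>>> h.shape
(37, 37)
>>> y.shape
(2, 5, 11)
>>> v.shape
(37, 2)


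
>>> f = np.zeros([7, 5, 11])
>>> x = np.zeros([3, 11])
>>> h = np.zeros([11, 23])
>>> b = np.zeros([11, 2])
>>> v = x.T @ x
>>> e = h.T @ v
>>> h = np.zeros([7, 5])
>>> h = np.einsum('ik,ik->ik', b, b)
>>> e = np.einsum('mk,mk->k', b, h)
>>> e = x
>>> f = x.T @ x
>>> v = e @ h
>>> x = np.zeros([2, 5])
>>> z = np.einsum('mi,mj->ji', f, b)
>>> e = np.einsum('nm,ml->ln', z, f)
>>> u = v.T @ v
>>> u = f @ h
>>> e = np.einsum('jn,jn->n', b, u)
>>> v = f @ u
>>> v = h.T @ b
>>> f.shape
(11, 11)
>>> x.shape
(2, 5)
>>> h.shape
(11, 2)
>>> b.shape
(11, 2)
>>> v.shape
(2, 2)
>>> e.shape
(2,)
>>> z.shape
(2, 11)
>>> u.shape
(11, 2)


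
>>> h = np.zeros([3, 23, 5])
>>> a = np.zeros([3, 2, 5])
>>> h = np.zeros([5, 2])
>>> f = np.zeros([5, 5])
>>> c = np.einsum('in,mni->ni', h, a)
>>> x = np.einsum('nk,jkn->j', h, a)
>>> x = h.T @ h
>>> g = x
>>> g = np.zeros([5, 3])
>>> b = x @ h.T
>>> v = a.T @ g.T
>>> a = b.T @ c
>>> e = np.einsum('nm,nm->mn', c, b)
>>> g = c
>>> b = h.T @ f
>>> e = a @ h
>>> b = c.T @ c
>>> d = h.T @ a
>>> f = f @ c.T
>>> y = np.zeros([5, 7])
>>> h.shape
(5, 2)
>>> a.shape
(5, 5)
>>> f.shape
(5, 2)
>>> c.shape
(2, 5)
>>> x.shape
(2, 2)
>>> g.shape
(2, 5)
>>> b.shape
(5, 5)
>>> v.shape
(5, 2, 5)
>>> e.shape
(5, 2)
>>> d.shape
(2, 5)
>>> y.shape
(5, 7)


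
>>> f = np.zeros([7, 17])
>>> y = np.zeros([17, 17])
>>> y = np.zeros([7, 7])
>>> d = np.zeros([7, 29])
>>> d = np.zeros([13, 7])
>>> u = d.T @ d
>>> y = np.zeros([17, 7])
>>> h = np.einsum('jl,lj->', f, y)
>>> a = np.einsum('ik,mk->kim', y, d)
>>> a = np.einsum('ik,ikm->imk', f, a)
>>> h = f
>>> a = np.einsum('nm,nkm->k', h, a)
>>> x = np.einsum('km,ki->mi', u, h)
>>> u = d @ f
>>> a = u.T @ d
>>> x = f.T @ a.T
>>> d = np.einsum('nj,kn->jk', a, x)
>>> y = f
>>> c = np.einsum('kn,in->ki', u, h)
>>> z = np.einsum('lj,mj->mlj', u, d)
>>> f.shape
(7, 17)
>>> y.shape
(7, 17)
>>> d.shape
(7, 17)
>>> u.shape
(13, 17)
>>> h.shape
(7, 17)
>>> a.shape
(17, 7)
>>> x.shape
(17, 17)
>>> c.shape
(13, 7)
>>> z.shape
(7, 13, 17)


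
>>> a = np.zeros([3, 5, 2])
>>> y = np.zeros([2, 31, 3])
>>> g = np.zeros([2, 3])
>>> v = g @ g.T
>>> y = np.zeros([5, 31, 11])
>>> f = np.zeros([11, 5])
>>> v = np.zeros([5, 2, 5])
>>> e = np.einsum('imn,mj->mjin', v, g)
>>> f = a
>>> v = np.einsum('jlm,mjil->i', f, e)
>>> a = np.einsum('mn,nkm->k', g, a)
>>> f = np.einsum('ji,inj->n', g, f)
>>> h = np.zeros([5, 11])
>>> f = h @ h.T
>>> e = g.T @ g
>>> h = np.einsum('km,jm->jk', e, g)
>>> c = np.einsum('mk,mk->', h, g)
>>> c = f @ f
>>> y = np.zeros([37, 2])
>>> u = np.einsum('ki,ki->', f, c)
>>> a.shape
(5,)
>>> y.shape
(37, 2)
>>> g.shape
(2, 3)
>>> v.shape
(5,)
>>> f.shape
(5, 5)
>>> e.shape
(3, 3)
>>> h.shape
(2, 3)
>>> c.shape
(5, 5)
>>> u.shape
()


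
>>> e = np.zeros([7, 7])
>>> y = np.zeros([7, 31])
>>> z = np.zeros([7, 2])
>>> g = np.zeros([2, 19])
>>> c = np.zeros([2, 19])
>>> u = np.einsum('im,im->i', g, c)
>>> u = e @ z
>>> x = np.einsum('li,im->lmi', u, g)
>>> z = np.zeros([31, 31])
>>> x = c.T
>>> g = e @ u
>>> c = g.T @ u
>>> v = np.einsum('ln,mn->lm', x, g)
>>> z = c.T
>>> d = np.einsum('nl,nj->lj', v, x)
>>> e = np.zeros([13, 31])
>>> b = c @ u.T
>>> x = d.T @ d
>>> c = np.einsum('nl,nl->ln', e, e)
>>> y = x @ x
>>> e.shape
(13, 31)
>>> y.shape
(2, 2)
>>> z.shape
(2, 2)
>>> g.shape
(7, 2)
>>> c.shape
(31, 13)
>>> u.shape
(7, 2)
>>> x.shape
(2, 2)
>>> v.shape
(19, 7)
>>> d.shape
(7, 2)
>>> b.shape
(2, 7)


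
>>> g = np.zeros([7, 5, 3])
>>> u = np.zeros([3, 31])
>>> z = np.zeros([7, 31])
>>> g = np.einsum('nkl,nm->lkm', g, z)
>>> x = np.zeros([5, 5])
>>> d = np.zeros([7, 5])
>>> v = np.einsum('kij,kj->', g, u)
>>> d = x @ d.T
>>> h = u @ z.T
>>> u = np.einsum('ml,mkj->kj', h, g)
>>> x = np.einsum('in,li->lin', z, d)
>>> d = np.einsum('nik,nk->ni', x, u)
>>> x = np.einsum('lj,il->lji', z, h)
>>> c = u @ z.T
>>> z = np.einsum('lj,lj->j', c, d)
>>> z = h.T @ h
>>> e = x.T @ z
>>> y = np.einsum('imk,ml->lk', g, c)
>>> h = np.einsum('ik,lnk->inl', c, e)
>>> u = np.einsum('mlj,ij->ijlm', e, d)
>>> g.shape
(3, 5, 31)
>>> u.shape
(5, 7, 31, 3)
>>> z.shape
(7, 7)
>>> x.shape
(7, 31, 3)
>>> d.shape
(5, 7)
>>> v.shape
()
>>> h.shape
(5, 31, 3)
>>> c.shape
(5, 7)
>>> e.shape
(3, 31, 7)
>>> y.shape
(7, 31)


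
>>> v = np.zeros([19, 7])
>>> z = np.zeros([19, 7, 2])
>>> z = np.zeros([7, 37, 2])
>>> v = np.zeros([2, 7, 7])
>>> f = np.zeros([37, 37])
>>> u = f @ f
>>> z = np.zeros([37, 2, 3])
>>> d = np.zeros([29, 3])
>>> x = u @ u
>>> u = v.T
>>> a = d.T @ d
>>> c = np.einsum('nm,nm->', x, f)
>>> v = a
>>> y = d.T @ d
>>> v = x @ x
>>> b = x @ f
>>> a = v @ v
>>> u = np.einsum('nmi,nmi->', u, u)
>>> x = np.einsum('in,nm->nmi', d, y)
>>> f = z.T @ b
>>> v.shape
(37, 37)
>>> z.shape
(37, 2, 3)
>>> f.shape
(3, 2, 37)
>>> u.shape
()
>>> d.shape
(29, 3)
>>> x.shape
(3, 3, 29)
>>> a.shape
(37, 37)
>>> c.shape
()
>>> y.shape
(3, 3)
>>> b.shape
(37, 37)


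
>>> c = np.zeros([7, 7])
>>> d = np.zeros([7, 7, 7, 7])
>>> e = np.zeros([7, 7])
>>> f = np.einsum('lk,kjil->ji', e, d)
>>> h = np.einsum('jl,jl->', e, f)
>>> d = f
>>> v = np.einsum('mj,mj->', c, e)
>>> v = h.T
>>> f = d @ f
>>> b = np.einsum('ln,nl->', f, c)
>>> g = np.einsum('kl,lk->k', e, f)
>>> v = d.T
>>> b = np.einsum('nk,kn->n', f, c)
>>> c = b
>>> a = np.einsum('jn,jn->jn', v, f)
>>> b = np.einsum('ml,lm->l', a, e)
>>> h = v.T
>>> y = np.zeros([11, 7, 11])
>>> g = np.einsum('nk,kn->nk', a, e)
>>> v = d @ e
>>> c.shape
(7,)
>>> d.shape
(7, 7)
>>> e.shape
(7, 7)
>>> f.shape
(7, 7)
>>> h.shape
(7, 7)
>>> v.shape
(7, 7)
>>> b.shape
(7,)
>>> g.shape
(7, 7)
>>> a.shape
(7, 7)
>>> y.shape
(11, 7, 11)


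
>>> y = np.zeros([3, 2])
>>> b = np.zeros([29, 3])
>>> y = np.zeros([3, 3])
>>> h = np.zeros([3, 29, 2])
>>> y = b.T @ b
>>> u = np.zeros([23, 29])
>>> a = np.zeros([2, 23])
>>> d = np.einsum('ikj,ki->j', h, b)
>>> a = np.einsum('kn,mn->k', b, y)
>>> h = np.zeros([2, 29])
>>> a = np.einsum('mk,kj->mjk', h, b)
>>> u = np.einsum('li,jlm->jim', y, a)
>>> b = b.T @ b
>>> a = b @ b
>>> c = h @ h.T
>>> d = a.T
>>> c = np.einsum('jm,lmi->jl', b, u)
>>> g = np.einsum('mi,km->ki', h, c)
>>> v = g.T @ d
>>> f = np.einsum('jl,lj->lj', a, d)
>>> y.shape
(3, 3)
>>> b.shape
(3, 3)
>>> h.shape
(2, 29)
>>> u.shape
(2, 3, 29)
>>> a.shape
(3, 3)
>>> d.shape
(3, 3)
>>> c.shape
(3, 2)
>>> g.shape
(3, 29)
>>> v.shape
(29, 3)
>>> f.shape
(3, 3)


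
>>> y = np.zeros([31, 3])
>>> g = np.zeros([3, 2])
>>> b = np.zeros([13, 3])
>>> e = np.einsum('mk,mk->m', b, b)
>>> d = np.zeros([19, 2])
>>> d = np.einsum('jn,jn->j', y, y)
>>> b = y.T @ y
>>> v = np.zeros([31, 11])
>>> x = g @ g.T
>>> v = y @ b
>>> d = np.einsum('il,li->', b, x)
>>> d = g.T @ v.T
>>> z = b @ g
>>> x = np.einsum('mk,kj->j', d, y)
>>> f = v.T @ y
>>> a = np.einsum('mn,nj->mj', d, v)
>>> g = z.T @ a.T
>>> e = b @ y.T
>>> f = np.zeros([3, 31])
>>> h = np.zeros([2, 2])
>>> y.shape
(31, 3)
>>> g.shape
(2, 2)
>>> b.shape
(3, 3)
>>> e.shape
(3, 31)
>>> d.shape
(2, 31)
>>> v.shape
(31, 3)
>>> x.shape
(3,)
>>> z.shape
(3, 2)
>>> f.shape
(3, 31)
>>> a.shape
(2, 3)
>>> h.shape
(2, 2)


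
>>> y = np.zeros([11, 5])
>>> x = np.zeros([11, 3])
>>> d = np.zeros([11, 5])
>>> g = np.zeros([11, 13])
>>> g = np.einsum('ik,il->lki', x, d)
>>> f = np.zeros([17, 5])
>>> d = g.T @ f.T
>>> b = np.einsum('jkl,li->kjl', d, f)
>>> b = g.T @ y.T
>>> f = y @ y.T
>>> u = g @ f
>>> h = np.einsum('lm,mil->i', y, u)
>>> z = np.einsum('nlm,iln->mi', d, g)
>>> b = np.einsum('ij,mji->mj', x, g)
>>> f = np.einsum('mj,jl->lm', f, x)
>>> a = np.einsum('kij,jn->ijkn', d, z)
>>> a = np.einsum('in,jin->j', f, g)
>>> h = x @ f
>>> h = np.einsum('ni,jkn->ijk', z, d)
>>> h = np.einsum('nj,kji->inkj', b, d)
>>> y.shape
(11, 5)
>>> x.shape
(11, 3)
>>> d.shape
(11, 3, 17)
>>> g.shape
(5, 3, 11)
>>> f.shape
(3, 11)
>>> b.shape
(5, 3)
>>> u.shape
(5, 3, 11)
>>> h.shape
(17, 5, 11, 3)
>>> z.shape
(17, 5)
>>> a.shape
(5,)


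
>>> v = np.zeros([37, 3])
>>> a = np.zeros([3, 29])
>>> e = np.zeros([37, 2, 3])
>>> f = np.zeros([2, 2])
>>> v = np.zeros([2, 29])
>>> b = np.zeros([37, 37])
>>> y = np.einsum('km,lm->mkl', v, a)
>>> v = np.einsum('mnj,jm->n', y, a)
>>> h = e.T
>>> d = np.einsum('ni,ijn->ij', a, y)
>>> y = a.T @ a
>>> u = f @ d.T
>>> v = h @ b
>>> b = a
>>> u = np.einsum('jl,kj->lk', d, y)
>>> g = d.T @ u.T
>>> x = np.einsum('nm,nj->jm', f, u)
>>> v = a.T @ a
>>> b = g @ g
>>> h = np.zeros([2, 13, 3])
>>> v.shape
(29, 29)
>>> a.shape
(3, 29)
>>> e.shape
(37, 2, 3)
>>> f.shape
(2, 2)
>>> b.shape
(2, 2)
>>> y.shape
(29, 29)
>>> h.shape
(2, 13, 3)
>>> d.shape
(29, 2)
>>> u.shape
(2, 29)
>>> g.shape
(2, 2)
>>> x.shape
(29, 2)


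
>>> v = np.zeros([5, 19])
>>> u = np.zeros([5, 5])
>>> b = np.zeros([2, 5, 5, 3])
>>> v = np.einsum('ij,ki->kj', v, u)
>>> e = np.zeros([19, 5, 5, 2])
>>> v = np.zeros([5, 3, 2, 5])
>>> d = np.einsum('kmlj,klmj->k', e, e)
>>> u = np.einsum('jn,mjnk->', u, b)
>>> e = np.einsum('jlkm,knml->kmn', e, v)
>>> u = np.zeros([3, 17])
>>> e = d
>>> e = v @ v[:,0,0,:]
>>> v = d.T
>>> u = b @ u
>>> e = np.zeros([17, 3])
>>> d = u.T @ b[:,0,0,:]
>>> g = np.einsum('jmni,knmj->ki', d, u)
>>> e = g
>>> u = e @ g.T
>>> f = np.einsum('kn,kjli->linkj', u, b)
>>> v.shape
(19,)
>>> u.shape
(2, 2)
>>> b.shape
(2, 5, 5, 3)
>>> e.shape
(2, 3)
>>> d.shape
(17, 5, 5, 3)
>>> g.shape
(2, 3)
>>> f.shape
(5, 3, 2, 2, 5)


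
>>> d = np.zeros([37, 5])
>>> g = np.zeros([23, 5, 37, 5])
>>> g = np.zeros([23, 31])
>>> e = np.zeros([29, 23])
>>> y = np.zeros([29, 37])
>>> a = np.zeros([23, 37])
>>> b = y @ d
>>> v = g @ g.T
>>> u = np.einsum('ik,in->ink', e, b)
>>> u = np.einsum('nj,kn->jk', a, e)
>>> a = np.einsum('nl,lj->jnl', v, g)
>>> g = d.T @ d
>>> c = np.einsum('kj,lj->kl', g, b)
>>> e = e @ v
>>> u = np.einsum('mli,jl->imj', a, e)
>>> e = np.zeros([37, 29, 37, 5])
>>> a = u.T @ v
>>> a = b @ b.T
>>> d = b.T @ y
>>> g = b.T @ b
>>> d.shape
(5, 37)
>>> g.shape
(5, 5)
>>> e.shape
(37, 29, 37, 5)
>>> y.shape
(29, 37)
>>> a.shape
(29, 29)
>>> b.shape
(29, 5)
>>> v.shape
(23, 23)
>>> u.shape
(23, 31, 29)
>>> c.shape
(5, 29)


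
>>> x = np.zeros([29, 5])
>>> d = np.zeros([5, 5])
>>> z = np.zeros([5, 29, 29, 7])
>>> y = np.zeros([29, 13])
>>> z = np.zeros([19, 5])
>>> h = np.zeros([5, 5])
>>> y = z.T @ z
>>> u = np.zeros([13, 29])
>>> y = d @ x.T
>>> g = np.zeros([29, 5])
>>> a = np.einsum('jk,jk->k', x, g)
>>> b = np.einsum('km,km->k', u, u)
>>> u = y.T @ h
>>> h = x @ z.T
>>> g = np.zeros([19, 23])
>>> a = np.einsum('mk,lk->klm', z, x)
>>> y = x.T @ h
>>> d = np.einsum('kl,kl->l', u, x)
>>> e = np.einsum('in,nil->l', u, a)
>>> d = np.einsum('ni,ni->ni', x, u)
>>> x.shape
(29, 5)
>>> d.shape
(29, 5)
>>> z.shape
(19, 5)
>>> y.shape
(5, 19)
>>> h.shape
(29, 19)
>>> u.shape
(29, 5)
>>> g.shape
(19, 23)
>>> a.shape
(5, 29, 19)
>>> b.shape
(13,)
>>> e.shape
(19,)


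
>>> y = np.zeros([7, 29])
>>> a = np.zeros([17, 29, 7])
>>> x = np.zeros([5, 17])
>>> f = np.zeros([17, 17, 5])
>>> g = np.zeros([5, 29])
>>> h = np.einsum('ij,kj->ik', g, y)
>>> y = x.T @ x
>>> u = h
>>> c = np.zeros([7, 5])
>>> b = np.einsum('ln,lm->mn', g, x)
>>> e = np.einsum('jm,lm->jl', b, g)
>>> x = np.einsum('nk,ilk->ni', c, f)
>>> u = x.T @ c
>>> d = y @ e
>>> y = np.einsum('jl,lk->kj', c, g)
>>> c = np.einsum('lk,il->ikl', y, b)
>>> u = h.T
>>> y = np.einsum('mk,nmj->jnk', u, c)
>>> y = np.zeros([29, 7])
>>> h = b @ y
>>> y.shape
(29, 7)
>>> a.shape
(17, 29, 7)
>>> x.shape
(7, 17)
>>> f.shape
(17, 17, 5)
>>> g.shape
(5, 29)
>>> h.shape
(17, 7)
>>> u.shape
(7, 5)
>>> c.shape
(17, 7, 29)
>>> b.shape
(17, 29)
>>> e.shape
(17, 5)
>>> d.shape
(17, 5)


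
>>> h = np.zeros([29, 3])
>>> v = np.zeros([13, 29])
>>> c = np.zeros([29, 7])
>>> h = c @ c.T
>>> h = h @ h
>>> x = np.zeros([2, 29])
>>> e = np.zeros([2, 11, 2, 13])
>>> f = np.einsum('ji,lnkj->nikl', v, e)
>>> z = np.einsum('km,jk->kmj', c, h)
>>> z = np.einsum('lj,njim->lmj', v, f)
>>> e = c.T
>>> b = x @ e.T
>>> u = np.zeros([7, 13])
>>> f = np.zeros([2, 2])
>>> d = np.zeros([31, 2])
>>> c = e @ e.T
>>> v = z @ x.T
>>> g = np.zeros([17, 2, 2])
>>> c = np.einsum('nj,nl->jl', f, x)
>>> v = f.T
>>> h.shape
(29, 29)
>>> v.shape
(2, 2)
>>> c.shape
(2, 29)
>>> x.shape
(2, 29)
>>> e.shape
(7, 29)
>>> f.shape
(2, 2)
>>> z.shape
(13, 2, 29)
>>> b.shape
(2, 7)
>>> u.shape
(7, 13)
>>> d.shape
(31, 2)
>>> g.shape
(17, 2, 2)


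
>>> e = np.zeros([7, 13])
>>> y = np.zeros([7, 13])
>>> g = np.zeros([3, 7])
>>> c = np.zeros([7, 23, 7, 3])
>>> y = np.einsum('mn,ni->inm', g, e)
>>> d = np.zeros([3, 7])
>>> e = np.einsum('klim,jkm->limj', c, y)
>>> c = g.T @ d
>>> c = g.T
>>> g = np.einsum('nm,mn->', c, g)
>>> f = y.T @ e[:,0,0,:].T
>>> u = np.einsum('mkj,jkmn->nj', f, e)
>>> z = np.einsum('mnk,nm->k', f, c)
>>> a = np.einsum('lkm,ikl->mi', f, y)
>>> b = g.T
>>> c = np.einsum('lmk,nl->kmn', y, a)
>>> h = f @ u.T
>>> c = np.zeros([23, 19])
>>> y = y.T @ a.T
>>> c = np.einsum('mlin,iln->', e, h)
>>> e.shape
(23, 7, 3, 13)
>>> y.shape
(3, 7, 23)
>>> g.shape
()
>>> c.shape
()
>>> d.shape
(3, 7)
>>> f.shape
(3, 7, 23)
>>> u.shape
(13, 23)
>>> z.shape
(23,)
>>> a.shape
(23, 13)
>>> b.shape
()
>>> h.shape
(3, 7, 13)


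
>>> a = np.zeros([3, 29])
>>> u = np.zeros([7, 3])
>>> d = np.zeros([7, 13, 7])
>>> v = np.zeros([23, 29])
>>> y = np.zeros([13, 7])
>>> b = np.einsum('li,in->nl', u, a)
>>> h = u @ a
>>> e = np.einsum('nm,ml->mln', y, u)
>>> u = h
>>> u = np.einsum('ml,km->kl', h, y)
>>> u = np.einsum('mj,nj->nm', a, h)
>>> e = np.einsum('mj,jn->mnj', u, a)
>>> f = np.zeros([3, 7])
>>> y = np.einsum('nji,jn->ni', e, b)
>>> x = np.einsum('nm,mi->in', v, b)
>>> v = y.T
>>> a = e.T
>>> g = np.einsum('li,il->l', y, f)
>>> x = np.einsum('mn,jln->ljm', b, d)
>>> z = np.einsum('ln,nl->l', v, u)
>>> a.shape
(3, 29, 7)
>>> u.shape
(7, 3)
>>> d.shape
(7, 13, 7)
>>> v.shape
(3, 7)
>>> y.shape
(7, 3)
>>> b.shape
(29, 7)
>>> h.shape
(7, 29)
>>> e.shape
(7, 29, 3)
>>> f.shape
(3, 7)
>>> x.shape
(13, 7, 29)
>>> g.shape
(7,)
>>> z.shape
(3,)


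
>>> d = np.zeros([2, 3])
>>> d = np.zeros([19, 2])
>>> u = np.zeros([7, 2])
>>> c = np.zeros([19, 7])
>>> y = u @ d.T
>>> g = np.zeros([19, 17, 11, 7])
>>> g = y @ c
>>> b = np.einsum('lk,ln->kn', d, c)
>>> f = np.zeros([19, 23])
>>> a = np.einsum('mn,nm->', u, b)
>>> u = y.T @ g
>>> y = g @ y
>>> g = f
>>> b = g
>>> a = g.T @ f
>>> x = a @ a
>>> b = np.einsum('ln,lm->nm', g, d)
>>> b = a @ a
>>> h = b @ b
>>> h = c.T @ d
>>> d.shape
(19, 2)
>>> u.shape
(19, 7)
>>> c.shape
(19, 7)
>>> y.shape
(7, 19)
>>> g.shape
(19, 23)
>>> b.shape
(23, 23)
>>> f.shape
(19, 23)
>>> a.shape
(23, 23)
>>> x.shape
(23, 23)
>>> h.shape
(7, 2)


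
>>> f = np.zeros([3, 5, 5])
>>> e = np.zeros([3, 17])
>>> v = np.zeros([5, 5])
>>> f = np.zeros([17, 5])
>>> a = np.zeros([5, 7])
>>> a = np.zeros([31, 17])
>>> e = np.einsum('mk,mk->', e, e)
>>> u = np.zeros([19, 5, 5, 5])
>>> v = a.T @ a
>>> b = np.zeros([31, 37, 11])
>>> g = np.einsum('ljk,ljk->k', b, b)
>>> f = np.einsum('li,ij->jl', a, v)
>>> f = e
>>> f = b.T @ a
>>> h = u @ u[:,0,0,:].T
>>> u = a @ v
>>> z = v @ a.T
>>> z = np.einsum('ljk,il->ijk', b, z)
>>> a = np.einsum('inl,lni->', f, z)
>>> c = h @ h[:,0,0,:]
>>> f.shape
(11, 37, 17)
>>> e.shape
()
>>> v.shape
(17, 17)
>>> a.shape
()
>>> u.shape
(31, 17)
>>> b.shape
(31, 37, 11)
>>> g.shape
(11,)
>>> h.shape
(19, 5, 5, 19)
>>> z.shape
(17, 37, 11)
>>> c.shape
(19, 5, 5, 19)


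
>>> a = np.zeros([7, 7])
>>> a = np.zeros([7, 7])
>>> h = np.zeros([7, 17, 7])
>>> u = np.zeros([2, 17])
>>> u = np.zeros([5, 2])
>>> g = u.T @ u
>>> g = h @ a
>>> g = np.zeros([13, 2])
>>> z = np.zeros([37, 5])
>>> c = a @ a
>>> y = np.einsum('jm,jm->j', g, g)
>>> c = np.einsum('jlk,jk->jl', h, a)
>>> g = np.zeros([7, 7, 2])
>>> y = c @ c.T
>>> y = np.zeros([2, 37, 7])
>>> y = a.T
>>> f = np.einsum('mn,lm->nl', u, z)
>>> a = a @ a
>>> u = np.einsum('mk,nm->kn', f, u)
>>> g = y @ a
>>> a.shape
(7, 7)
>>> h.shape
(7, 17, 7)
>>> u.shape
(37, 5)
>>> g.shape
(7, 7)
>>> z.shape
(37, 5)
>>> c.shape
(7, 17)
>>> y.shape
(7, 7)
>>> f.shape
(2, 37)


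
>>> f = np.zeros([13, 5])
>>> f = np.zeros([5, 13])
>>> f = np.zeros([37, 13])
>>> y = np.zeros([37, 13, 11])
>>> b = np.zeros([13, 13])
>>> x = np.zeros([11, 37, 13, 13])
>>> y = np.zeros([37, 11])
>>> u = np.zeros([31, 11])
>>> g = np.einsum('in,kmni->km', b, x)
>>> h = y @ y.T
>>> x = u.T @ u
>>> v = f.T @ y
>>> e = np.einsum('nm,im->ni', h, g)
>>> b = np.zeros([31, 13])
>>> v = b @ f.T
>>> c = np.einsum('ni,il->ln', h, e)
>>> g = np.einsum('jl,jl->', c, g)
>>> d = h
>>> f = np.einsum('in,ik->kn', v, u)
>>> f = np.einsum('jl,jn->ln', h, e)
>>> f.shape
(37, 11)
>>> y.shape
(37, 11)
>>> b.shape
(31, 13)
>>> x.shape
(11, 11)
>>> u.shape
(31, 11)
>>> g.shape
()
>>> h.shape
(37, 37)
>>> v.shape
(31, 37)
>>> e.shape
(37, 11)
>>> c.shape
(11, 37)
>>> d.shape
(37, 37)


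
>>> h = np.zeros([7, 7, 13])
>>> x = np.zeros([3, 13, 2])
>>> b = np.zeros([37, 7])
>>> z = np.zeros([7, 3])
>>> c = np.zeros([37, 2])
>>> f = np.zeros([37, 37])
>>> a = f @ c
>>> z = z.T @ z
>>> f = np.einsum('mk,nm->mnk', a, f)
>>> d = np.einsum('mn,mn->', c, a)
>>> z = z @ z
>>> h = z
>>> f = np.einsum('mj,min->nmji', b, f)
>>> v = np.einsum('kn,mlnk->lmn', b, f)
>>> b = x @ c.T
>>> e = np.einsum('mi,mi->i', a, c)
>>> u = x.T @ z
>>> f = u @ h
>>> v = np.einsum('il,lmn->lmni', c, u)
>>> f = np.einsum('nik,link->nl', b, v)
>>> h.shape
(3, 3)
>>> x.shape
(3, 13, 2)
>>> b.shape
(3, 13, 37)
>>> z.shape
(3, 3)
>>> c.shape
(37, 2)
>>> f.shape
(3, 2)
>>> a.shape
(37, 2)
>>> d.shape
()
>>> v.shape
(2, 13, 3, 37)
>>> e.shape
(2,)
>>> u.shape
(2, 13, 3)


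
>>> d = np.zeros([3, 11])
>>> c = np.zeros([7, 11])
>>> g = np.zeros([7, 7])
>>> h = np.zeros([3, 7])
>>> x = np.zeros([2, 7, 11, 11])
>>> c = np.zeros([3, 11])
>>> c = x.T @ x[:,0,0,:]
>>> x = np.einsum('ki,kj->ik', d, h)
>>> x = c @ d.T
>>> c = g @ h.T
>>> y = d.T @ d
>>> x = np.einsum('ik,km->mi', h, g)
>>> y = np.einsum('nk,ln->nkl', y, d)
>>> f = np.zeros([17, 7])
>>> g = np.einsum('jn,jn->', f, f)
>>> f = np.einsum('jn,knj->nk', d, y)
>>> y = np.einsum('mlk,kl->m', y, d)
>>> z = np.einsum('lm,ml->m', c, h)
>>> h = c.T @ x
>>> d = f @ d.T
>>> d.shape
(11, 3)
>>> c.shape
(7, 3)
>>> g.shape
()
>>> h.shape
(3, 3)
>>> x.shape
(7, 3)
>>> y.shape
(11,)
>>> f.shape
(11, 11)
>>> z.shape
(3,)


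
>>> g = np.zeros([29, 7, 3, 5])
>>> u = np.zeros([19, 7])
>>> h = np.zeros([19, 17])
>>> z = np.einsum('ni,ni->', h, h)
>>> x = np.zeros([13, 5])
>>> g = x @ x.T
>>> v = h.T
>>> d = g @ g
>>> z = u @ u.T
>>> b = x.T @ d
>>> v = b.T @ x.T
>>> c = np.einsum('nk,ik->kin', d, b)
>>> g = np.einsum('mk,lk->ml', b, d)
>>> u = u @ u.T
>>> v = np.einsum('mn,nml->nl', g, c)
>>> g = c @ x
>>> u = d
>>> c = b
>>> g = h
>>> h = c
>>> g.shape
(19, 17)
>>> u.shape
(13, 13)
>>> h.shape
(5, 13)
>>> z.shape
(19, 19)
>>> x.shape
(13, 5)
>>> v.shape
(13, 13)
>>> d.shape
(13, 13)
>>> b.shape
(5, 13)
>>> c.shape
(5, 13)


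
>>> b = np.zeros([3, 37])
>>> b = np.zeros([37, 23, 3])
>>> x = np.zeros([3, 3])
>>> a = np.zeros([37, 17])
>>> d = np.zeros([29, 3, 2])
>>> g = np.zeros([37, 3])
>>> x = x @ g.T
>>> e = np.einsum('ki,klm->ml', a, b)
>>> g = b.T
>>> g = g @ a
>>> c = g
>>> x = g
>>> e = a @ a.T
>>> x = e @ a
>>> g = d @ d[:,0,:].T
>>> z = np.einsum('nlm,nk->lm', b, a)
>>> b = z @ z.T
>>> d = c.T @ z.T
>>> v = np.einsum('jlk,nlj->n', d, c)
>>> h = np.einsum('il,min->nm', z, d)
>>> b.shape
(23, 23)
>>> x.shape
(37, 17)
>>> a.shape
(37, 17)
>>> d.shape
(17, 23, 23)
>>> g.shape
(29, 3, 29)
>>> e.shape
(37, 37)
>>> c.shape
(3, 23, 17)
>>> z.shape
(23, 3)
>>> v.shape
(3,)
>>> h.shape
(23, 17)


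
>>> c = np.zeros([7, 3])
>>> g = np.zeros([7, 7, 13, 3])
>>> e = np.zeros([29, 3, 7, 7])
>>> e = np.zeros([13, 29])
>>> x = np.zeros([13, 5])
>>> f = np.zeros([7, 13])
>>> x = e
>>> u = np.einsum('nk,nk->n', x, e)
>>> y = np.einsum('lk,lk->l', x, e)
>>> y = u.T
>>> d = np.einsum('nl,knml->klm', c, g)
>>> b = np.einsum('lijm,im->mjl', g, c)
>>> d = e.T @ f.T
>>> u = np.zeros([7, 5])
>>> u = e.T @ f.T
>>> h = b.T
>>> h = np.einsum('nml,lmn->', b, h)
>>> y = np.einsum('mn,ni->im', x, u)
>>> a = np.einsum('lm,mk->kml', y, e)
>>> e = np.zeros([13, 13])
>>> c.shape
(7, 3)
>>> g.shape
(7, 7, 13, 3)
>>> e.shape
(13, 13)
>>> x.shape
(13, 29)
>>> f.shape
(7, 13)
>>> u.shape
(29, 7)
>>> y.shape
(7, 13)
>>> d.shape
(29, 7)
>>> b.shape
(3, 13, 7)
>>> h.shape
()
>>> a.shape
(29, 13, 7)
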